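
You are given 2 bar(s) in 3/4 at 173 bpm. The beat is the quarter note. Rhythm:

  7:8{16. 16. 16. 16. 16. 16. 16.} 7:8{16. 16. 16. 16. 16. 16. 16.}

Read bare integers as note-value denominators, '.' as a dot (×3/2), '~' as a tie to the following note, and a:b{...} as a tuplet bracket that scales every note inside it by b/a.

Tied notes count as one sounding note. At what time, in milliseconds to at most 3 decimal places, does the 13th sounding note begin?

note 13 onset = 36/7b = 1783.65ms

1. 0.0ms @ 0 + 148.637ms (3/7)
2. 148.637ms @ 3/7 + 148.637ms (3/7)
3. 297.275ms @ 6/7 + 148.637ms (3/7)
4. 445.912ms @ 9/7 + 148.637ms (3/7)
5. 594.55ms @ 12/7 + 148.637ms (3/7)
6. 743.187ms @ 15/7 + 148.637ms (3/7)
7. 891.825ms @ 18/7 + 148.637ms (3/7)
8. 1040.462ms @ 3 + 148.637ms (3/7)
9. 1189.1ms @ 24/7 + 148.637ms (3/7)
10. 1337.737ms @ 27/7 + 148.637ms (3/7)
11. 1486.375ms @ 30/7 + 148.637ms (3/7)
12. 1635.012ms @ 33/7 + 148.637ms (3/7)
13. 1783.65ms @ 36/7 + 148.637ms (3/7)
14. 1932.287ms @ 39/7 + 148.637ms (3/7)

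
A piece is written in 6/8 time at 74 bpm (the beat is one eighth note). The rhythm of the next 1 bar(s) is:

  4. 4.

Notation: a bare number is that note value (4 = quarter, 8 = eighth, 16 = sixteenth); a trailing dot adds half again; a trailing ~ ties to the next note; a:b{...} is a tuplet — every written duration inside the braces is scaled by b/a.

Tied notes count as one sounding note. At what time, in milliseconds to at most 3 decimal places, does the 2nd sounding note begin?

1. 0.0ms @ 0 + 2432.432ms (3)
2. 2432.432ms @ 3 + 2432.432ms (3)

note 2 onset = 3b = 2432.432ms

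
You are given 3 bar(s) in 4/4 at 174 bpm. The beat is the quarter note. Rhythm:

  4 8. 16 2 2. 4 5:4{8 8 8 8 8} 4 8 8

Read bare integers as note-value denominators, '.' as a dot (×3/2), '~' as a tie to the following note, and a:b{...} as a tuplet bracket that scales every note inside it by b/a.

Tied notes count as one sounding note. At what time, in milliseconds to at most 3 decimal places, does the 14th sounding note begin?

note 14 onset = 23/2b = 3965.517ms

1. 0.0ms @ 0 + 344.828ms (1)
2. 344.828ms @ 1 + 258.621ms (3/4)
3. 603.448ms @ 7/4 + 86.207ms (1/4)
4. 689.655ms @ 2 + 689.655ms (2)
5. 1379.31ms @ 4 + 1034.483ms (3)
6. 2413.793ms @ 7 + 344.828ms (1)
7. 2758.621ms @ 8 + 137.931ms (2/5)
8. 2896.552ms @ 42/5 + 137.931ms (2/5)
9. 3034.483ms @ 44/5 + 137.931ms (2/5)
10. 3172.414ms @ 46/5 + 137.931ms (2/5)
11. 3310.345ms @ 48/5 + 137.931ms (2/5)
12. 3448.276ms @ 10 + 344.828ms (1)
13. 3793.103ms @ 11 + 172.414ms (1/2)
14. 3965.517ms @ 23/2 + 172.414ms (1/2)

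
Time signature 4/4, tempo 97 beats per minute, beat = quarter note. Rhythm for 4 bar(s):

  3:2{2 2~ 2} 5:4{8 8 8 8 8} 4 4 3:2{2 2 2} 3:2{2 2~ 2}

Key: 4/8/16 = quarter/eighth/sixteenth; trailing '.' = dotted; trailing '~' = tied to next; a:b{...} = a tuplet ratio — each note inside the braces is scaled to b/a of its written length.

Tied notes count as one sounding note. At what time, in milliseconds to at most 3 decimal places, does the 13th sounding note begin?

note 13 onset = 12b = 7422.68ms

1. 0.0ms @ 0 + 824.742ms (4/3)
2. 824.742ms @ 4/3 + 1649.485ms (8/3)
3. 2474.227ms @ 4 + 247.423ms (2/5)
4. 2721.649ms @ 22/5 + 247.423ms (2/5)
5. 2969.072ms @ 24/5 + 247.423ms (2/5)
6. 3216.495ms @ 26/5 + 247.423ms (2/5)
7. 3463.918ms @ 28/5 + 247.423ms (2/5)
8. 3711.34ms @ 6 + 618.557ms (1)
9. 4329.897ms @ 7 + 618.557ms (1)
10. 4948.454ms @ 8 + 824.742ms (4/3)
11. 5773.196ms @ 28/3 + 824.742ms (4/3)
12. 6597.938ms @ 32/3 + 824.742ms (4/3)
13. 7422.68ms @ 12 + 824.742ms (4/3)
14. 8247.423ms @ 40/3 + 1649.485ms (8/3)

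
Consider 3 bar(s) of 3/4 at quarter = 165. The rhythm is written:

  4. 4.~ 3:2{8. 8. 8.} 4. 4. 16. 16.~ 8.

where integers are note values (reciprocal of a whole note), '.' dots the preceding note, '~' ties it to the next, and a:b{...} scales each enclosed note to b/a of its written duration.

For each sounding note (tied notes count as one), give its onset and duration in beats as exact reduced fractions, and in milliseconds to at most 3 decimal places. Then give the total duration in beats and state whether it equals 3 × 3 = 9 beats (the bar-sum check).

1) 0.0ms=0b +545.455ms=3/2b
2) 545.455ms=3/2b +727.273ms=2b
3) 1272.727ms=7/2b +181.818ms=1/2b
4) 1454.545ms=4b +181.818ms=1/2b
5) 1636.364ms=9/2b +545.455ms=3/2b
6) 2181.818ms=6b +545.455ms=3/2b
7) 2727.273ms=15/2b +136.364ms=3/8b
8) 2863.636ms=63/8b +409.091ms=9/8b
Σ=9b of 9 (165bpm 3/4) — PASS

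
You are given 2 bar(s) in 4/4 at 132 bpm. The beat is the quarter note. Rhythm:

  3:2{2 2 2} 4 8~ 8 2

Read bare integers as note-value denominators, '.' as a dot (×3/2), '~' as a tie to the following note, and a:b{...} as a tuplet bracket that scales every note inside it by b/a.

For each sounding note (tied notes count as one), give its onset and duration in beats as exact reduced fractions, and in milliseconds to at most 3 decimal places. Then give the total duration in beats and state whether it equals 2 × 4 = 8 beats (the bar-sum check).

1) 0.0ms=0b +606.061ms=4/3b
2) 606.061ms=4/3b +606.061ms=4/3b
3) 1212.121ms=8/3b +606.061ms=4/3b
4) 1818.182ms=4b +454.545ms=1b
5) 2272.727ms=5b +454.545ms=1b
6) 2727.273ms=6b +909.091ms=2b
Σ=8b of 8 (132bpm 4/4) — PASS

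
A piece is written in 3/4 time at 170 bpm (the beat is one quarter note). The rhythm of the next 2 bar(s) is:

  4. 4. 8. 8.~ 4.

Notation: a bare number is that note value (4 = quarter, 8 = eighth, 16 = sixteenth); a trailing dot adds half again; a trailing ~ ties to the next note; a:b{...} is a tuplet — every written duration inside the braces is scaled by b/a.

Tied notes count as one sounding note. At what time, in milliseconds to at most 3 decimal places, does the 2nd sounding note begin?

note 2 onset = 3/2b = 529.412ms

1. 0.0ms @ 0 + 529.412ms (3/2)
2. 529.412ms @ 3/2 + 529.412ms (3/2)
3. 1058.824ms @ 3 + 264.706ms (3/4)
4. 1323.529ms @ 15/4 + 794.118ms (9/4)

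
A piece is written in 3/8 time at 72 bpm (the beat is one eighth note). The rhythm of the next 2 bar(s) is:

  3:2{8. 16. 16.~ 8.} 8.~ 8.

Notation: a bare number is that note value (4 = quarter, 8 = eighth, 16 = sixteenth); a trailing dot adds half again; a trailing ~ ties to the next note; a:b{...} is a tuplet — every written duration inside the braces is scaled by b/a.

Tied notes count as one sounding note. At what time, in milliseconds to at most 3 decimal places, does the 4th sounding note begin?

1. 0.0ms @ 0 + 833.333ms (1)
2. 833.333ms @ 1 + 416.667ms (1/2)
3. 1250.0ms @ 3/2 + 1250.0ms (3/2)
4. 2500.0ms @ 3 + 2500.0ms (3)

note 4 onset = 3b = 2500.0ms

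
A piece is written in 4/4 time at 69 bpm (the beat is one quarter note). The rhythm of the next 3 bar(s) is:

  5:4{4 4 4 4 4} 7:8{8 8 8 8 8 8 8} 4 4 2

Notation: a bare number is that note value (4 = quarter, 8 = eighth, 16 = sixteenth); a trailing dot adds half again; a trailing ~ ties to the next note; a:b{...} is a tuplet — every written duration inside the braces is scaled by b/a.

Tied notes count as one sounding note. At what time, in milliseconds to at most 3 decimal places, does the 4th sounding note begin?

1. 0.0ms @ 0 + 695.652ms (4/5)
2. 695.652ms @ 4/5 + 695.652ms (4/5)
3. 1391.304ms @ 8/5 + 695.652ms (4/5)
4. 2086.957ms @ 12/5 + 695.652ms (4/5)
5. 2782.609ms @ 16/5 + 695.652ms (4/5)
6. 3478.261ms @ 4 + 496.894ms (4/7)
7. 3975.155ms @ 32/7 + 496.894ms (4/7)
8. 4472.05ms @ 36/7 + 496.894ms (4/7)
9. 4968.944ms @ 40/7 + 496.894ms (4/7)
10. 5465.839ms @ 44/7 + 496.894ms (4/7)
11. 5962.733ms @ 48/7 + 496.894ms (4/7)
12. 6459.627ms @ 52/7 + 496.894ms (4/7)
13. 6956.522ms @ 8 + 869.565ms (1)
14. 7826.087ms @ 9 + 869.565ms (1)
15. 8695.652ms @ 10 + 1739.13ms (2)

note 4 onset = 12/5b = 2086.957ms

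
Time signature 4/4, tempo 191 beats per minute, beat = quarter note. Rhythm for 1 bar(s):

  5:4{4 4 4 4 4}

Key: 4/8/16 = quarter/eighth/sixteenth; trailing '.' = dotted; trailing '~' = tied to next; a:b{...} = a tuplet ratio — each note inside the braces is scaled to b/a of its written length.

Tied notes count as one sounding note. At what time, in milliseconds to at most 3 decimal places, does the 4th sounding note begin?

note 4 onset = 12/5b = 753.927ms

1. 0.0ms @ 0 + 251.309ms (4/5)
2. 251.309ms @ 4/5 + 251.309ms (4/5)
3. 502.618ms @ 8/5 + 251.309ms (4/5)
4. 753.927ms @ 12/5 + 251.309ms (4/5)
5. 1005.236ms @ 16/5 + 251.309ms (4/5)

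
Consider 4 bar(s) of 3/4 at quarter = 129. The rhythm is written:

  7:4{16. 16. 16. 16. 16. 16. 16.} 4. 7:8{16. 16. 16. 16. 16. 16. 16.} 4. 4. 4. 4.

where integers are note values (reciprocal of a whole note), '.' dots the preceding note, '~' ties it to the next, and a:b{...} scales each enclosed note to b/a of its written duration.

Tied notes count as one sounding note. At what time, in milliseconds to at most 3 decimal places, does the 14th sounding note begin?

note 14 onset = 36/7b = 2392.027ms

1. 0.0ms @ 0 + 99.668ms (3/14)
2. 99.668ms @ 3/14 + 99.668ms (3/14)
3. 199.336ms @ 3/7 + 99.668ms (3/14)
4. 299.003ms @ 9/14 + 99.668ms (3/14)
5. 398.671ms @ 6/7 + 99.668ms (3/14)
6. 498.339ms @ 15/14 + 99.668ms (3/14)
7. 598.007ms @ 9/7 + 99.668ms (3/14)
8. 697.674ms @ 3/2 + 697.674ms (3/2)
9. 1395.349ms @ 3 + 199.336ms (3/7)
10. 1594.684ms @ 24/7 + 199.336ms (3/7)
11. 1794.02ms @ 27/7 + 199.336ms (3/7)
12. 1993.355ms @ 30/7 + 199.336ms (3/7)
13. 2192.691ms @ 33/7 + 199.336ms (3/7)
14. 2392.027ms @ 36/7 + 199.336ms (3/7)
15. 2591.362ms @ 39/7 + 199.336ms (3/7)
16. 2790.698ms @ 6 + 697.674ms (3/2)
17. 3488.372ms @ 15/2 + 697.674ms (3/2)
18. 4186.047ms @ 9 + 697.674ms (3/2)
19. 4883.721ms @ 21/2 + 697.674ms (3/2)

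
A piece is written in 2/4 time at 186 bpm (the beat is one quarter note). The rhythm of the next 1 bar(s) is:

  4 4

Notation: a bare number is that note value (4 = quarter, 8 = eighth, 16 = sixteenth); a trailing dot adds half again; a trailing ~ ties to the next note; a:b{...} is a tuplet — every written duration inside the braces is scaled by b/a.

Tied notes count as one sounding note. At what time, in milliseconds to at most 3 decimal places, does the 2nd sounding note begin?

note 2 onset = 1b = 322.581ms

1. 0.0ms @ 0 + 322.581ms (1)
2. 322.581ms @ 1 + 322.581ms (1)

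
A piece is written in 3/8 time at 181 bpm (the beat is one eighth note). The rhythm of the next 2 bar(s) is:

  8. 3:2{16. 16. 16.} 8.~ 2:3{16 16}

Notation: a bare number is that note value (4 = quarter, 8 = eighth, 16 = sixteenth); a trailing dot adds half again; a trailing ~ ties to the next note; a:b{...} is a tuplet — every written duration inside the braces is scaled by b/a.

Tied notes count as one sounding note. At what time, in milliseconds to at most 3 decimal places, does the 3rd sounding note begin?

note 3 onset = 2b = 662.983ms

1. 0.0ms @ 0 + 497.238ms (3/2)
2. 497.238ms @ 3/2 + 165.746ms (1/2)
3. 662.983ms @ 2 + 165.746ms (1/2)
4. 828.729ms @ 5/2 + 165.746ms (1/2)
5. 994.475ms @ 3 + 745.856ms (9/4)
6. 1740.331ms @ 21/4 + 248.619ms (3/4)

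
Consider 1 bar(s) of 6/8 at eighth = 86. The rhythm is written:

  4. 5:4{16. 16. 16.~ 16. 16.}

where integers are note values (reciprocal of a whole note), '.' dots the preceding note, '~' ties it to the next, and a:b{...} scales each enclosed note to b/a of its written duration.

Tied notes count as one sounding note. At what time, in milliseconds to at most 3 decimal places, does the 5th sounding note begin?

1. 0.0ms @ 0 + 2093.023ms (3)
2. 2093.023ms @ 3 + 418.605ms (3/5)
3. 2511.628ms @ 18/5 + 418.605ms (3/5)
4. 2930.233ms @ 21/5 + 837.209ms (6/5)
5. 3767.442ms @ 27/5 + 418.605ms (3/5)

note 5 onset = 27/5b = 3767.442ms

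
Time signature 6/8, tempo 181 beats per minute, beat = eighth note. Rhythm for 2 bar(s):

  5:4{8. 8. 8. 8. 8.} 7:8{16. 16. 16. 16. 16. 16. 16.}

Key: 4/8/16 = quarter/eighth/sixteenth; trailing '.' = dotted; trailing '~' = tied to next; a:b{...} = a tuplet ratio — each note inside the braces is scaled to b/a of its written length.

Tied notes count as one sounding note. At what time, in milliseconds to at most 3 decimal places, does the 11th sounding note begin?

note 11 onset = 72/7b = 3409.629ms

1. 0.0ms @ 0 + 397.79ms (6/5)
2. 397.79ms @ 6/5 + 397.79ms (6/5)
3. 795.58ms @ 12/5 + 397.79ms (6/5)
4. 1193.37ms @ 18/5 + 397.79ms (6/5)
5. 1591.16ms @ 24/5 + 397.79ms (6/5)
6. 1988.95ms @ 6 + 284.136ms (6/7)
7. 2273.086ms @ 48/7 + 284.136ms (6/7)
8. 2557.222ms @ 54/7 + 284.136ms (6/7)
9. 2841.358ms @ 60/7 + 284.136ms (6/7)
10. 3125.493ms @ 66/7 + 284.136ms (6/7)
11. 3409.629ms @ 72/7 + 284.136ms (6/7)
12. 3693.765ms @ 78/7 + 284.136ms (6/7)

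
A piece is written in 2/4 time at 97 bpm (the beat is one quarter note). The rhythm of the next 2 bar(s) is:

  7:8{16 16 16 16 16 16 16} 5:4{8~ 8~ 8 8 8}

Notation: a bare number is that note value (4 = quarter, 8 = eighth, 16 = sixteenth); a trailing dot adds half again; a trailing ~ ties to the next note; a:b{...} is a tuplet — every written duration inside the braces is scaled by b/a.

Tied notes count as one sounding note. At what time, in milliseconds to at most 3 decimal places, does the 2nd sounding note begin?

1. 0.0ms @ 0 + 176.73ms (2/7)
2. 176.73ms @ 2/7 + 176.73ms (2/7)
3. 353.461ms @ 4/7 + 176.73ms (2/7)
4. 530.191ms @ 6/7 + 176.73ms (2/7)
5. 706.922ms @ 8/7 + 176.73ms (2/7)
6. 883.652ms @ 10/7 + 176.73ms (2/7)
7. 1060.383ms @ 12/7 + 176.73ms (2/7)
8. 1237.113ms @ 2 + 742.268ms (6/5)
9. 1979.381ms @ 16/5 + 247.423ms (2/5)
10. 2226.804ms @ 18/5 + 247.423ms (2/5)

note 2 onset = 2/7b = 176.73ms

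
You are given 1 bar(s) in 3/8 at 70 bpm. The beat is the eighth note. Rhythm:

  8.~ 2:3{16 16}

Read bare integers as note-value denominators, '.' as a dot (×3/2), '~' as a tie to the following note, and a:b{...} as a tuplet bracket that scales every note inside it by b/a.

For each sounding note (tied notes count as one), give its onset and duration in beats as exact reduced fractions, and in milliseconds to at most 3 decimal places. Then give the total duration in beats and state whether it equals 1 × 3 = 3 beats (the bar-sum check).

1) 0.0ms=0b +1928.571ms=9/4b
2) 1928.571ms=9/4b +642.857ms=3/4b
Σ=3b of 3 (70bpm 3/8) — PASS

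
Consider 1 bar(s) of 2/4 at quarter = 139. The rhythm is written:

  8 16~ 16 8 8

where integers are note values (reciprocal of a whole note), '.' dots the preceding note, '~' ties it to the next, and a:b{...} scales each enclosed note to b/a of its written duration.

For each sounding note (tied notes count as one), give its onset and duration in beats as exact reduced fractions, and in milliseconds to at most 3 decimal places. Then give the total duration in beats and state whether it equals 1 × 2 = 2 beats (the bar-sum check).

1) 0.0ms=0b +215.827ms=1/2b
2) 215.827ms=1/2b +215.827ms=1/2b
3) 431.655ms=1b +215.827ms=1/2b
4) 647.482ms=3/2b +215.827ms=1/2b
Σ=2b of 2 (139bpm 2/4) — PASS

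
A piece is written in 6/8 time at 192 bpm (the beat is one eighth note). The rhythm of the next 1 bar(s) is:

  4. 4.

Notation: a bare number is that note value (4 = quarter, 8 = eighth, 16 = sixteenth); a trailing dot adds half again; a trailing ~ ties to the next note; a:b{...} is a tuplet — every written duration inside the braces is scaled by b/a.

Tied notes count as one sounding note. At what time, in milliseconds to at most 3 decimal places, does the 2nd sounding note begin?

note 2 onset = 3b = 937.5ms

1. 0.0ms @ 0 + 937.5ms (3)
2. 937.5ms @ 3 + 937.5ms (3)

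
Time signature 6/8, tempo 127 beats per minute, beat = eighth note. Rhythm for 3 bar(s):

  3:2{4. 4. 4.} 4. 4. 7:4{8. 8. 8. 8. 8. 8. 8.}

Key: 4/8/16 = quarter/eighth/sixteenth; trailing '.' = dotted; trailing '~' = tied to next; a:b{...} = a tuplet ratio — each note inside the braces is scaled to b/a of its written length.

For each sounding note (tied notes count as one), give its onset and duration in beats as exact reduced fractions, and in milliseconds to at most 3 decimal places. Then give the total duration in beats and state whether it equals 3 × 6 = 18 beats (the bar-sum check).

1) 0.0ms=0b +944.882ms=2b
2) 944.882ms=2b +944.882ms=2b
3) 1889.764ms=4b +944.882ms=2b
4) 2834.646ms=6b +1417.323ms=3b
5) 4251.969ms=9b +1417.323ms=3b
6) 5669.291ms=12b +404.949ms=6/7b
7) 6074.241ms=90/7b +404.949ms=6/7b
8) 6479.19ms=96/7b +404.949ms=6/7b
9) 6884.139ms=102/7b +404.949ms=6/7b
10) 7289.089ms=108/7b +404.949ms=6/7b
11) 7694.038ms=114/7b +404.949ms=6/7b
12) 8098.988ms=120/7b +404.949ms=6/7b
Σ=18b of 18 (127bpm 6/8) — PASS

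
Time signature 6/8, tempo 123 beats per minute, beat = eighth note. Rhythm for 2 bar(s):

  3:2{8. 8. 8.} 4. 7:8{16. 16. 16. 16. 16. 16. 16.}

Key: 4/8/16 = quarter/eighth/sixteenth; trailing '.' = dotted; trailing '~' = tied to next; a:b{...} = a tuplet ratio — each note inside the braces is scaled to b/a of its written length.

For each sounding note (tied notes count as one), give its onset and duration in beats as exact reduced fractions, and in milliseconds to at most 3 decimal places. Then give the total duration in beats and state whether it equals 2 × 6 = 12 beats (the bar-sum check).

1) 0.0ms=0b +487.805ms=1b
2) 487.805ms=1b +487.805ms=1b
3) 975.61ms=2b +487.805ms=1b
4) 1463.415ms=3b +1463.415ms=3b
5) 2926.829ms=6b +418.118ms=6/7b
6) 3344.948ms=48/7b +418.118ms=6/7b
7) 3763.066ms=54/7b +418.118ms=6/7b
8) 4181.185ms=60/7b +418.118ms=6/7b
9) 4599.303ms=66/7b +418.118ms=6/7b
10) 5017.422ms=72/7b +418.118ms=6/7b
11) 5435.54ms=78/7b +418.118ms=6/7b
Σ=12b of 12 (123bpm 6/8) — PASS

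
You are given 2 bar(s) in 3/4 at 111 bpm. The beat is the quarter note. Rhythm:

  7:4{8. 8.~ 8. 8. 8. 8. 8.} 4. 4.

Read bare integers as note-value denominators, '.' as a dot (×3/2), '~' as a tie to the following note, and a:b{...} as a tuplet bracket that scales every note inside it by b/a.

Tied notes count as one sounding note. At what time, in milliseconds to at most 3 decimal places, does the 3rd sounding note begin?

1. 0.0ms @ 0 + 231.66ms (3/7)
2. 231.66ms @ 3/7 + 463.32ms (6/7)
3. 694.981ms @ 9/7 + 231.66ms (3/7)
4. 926.641ms @ 12/7 + 231.66ms (3/7)
5. 1158.301ms @ 15/7 + 231.66ms (3/7)
6. 1389.961ms @ 18/7 + 231.66ms (3/7)
7. 1621.622ms @ 3 + 810.811ms (3/2)
8. 2432.432ms @ 9/2 + 810.811ms (3/2)

note 3 onset = 9/7b = 694.981ms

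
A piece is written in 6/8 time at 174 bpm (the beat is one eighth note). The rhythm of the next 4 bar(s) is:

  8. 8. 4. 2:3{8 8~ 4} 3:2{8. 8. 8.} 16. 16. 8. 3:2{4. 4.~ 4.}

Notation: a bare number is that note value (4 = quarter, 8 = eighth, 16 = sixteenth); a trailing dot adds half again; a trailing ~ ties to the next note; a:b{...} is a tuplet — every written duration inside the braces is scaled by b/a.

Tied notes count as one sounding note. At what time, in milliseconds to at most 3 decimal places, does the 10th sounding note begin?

1. 0.0ms @ 0 + 517.241ms (3/2)
2. 517.241ms @ 3/2 + 517.241ms (3/2)
3. 1034.483ms @ 3 + 1034.483ms (3)
4. 2068.966ms @ 6 + 517.241ms (3/2)
5. 2586.207ms @ 15/2 + 1551.724ms (9/2)
6. 4137.931ms @ 12 + 344.828ms (1)
7. 4482.759ms @ 13 + 344.828ms (1)
8. 4827.586ms @ 14 + 344.828ms (1)
9. 5172.414ms @ 15 + 258.621ms (3/4)
10. 5431.034ms @ 63/4 + 258.621ms (3/4)
11. 5689.655ms @ 33/2 + 517.241ms (3/2)
12. 6206.897ms @ 18 + 689.655ms (2)
13. 6896.552ms @ 20 + 1379.31ms (4)

note 10 onset = 63/4b = 5431.034ms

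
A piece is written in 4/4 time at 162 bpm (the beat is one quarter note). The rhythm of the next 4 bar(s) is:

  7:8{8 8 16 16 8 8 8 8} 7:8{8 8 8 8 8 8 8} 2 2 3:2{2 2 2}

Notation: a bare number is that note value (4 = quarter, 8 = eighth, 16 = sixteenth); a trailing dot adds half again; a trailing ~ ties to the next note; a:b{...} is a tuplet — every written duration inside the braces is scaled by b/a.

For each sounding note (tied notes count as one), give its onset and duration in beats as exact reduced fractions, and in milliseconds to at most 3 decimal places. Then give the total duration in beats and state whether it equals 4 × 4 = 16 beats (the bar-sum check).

1) 0.0ms=0b +211.64ms=4/7b
2) 211.64ms=4/7b +211.64ms=4/7b
3) 423.28ms=8/7b +105.82ms=2/7b
4) 529.101ms=10/7b +105.82ms=2/7b
5) 634.921ms=12/7b +211.64ms=4/7b
6) 846.561ms=16/7b +211.64ms=4/7b
7) 1058.201ms=20/7b +211.64ms=4/7b
8) 1269.841ms=24/7b +211.64ms=4/7b
9) 1481.481ms=4b +211.64ms=4/7b
10) 1693.122ms=32/7b +211.64ms=4/7b
11) 1904.762ms=36/7b +211.64ms=4/7b
12) 2116.402ms=40/7b +211.64ms=4/7b
13) 2328.042ms=44/7b +211.64ms=4/7b
14) 2539.683ms=48/7b +211.64ms=4/7b
15) 2751.323ms=52/7b +211.64ms=4/7b
16) 2962.963ms=8b +740.741ms=2b
17) 3703.704ms=10b +740.741ms=2b
18) 4444.444ms=12b +493.827ms=4/3b
19) 4938.272ms=40/3b +493.827ms=4/3b
20) 5432.099ms=44/3b +493.827ms=4/3b
Σ=16b of 16 (162bpm 4/4) — PASS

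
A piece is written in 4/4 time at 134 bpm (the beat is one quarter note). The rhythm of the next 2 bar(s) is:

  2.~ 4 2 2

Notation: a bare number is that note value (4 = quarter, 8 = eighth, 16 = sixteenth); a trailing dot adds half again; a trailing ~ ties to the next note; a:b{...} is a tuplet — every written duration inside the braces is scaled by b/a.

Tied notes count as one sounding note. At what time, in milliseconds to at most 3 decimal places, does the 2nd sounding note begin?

1. 0.0ms @ 0 + 1791.045ms (4)
2. 1791.045ms @ 4 + 895.522ms (2)
3. 2686.567ms @ 6 + 895.522ms (2)

note 2 onset = 4b = 1791.045ms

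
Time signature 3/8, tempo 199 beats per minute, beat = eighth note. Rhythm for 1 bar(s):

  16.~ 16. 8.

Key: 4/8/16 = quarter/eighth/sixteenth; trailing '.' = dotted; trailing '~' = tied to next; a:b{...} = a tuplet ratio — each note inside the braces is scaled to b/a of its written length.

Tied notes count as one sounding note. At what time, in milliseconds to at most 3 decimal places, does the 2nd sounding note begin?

1. 0.0ms @ 0 + 452.261ms (3/2)
2. 452.261ms @ 3/2 + 452.261ms (3/2)

note 2 onset = 3/2b = 452.261ms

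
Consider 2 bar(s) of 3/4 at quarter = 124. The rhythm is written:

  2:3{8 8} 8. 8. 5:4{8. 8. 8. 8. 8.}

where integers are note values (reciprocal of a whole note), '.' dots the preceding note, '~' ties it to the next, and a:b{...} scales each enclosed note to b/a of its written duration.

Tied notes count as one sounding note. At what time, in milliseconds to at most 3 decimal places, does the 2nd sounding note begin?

1. 0.0ms @ 0 + 362.903ms (3/4)
2. 362.903ms @ 3/4 + 362.903ms (3/4)
3. 725.806ms @ 3/2 + 362.903ms (3/4)
4. 1088.71ms @ 9/4 + 362.903ms (3/4)
5. 1451.613ms @ 3 + 290.323ms (3/5)
6. 1741.935ms @ 18/5 + 290.323ms (3/5)
7. 2032.258ms @ 21/5 + 290.323ms (3/5)
8. 2322.581ms @ 24/5 + 290.323ms (3/5)
9. 2612.903ms @ 27/5 + 290.323ms (3/5)

note 2 onset = 3/4b = 362.903ms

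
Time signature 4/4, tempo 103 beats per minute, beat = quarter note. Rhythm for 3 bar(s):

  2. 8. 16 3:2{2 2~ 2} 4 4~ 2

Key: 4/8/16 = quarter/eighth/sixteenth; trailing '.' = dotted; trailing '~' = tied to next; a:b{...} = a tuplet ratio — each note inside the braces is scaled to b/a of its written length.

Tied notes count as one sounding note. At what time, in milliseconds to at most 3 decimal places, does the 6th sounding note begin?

1. 0.0ms @ 0 + 1747.573ms (3)
2. 1747.573ms @ 3 + 436.893ms (3/4)
3. 2184.466ms @ 15/4 + 145.631ms (1/4)
4. 2330.097ms @ 4 + 776.699ms (4/3)
5. 3106.796ms @ 16/3 + 1553.398ms (8/3)
6. 4660.194ms @ 8 + 582.524ms (1)
7. 5242.718ms @ 9 + 1747.573ms (3)

note 6 onset = 8b = 4660.194ms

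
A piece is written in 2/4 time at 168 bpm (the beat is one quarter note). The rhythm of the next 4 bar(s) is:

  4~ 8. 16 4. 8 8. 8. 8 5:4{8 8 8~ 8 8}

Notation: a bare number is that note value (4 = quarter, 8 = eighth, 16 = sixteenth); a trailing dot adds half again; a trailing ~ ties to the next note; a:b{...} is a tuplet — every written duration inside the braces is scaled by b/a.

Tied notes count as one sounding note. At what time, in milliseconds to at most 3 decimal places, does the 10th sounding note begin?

note 10 onset = 34/5b = 2428.571ms

1. 0.0ms @ 0 + 625.0ms (7/4)
2. 625.0ms @ 7/4 + 89.286ms (1/4)
3. 714.286ms @ 2 + 535.714ms (3/2)
4. 1250.0ms @ 7/2 + 178.571ms (1/2)
5. 1428.571ms @ 4 + 267.857ms (3/4)
6. 1696.429ms @ 19/4 + 267.857ms (3/4)
7. 1964.286ms @ 11/2 + 178.571ms (1/2)
8. 2142.857ms @ 6 + 142.857ms (2/5)
9. 2285.714ms @ 32/5 + 142.857ms (2/5)
10. 2428.571ms @ 34/5 + 285.714ms (4/5)
11. 2714.286ms @ 38/5 + 142.857ms (2/5)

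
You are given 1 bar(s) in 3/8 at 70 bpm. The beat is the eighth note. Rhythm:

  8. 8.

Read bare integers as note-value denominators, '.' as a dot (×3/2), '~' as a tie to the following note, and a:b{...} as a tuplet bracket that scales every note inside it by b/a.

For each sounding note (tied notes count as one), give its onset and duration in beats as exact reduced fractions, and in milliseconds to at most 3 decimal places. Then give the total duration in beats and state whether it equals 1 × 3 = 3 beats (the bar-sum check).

1) 0.0ms=0b +1285.714ms=3/2b
2) 1285.714ms=3/2b +1285.714ms=3/2b
Σ=3b of 3 (70bpm 3/8) — PASS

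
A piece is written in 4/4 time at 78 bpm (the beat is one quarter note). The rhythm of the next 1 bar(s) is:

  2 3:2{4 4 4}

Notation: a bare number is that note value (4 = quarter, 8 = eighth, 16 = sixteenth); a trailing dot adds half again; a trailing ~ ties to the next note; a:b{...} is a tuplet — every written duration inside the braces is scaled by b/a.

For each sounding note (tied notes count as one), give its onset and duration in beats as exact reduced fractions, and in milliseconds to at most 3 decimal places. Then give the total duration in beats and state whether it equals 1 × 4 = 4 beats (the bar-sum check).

1) 0.0ms=0b +1538.462ms=2b
2) 1538.462ms=2b +512.821ms=2/3b
3) 2051.282ms=8/3b +512.821ms=2/3b
4) 2564.103ms=10/3b +512.821ms=2/3b
Σ=4b of 4 (78bpm 4/4) — PASS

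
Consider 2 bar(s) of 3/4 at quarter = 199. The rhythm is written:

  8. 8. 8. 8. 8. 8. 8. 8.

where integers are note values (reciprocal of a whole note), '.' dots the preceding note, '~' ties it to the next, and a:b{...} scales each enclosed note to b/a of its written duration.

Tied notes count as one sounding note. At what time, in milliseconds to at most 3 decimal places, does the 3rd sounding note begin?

1. 0.0ms @ 0 + 226.131ms (3/4)
2. 226.131ms @ 3/4 + 226.131ms (3/4)
3. 452.261ms @ 3/2 + 226.131ms (3/4)
4. 678.392ms @ 9/4 + 226.131ms (3/4)
5. 904.523ms @ 3 + 226.131ms (3/4)
6. 1130.653ms @ 15/4 + 226.131ms (3/4)
7. 1356.784ms @ 9/2 + 226.131ms (3/4)
8. 1582.915ms @ 21/4 + 226.131ms (3/4)

note 3 onset = 3/2b = 452.261ms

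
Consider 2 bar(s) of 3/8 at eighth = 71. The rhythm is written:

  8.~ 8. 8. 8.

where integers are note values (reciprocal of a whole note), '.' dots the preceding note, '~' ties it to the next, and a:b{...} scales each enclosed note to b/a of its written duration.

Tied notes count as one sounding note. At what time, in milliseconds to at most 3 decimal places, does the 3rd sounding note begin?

note 3 onset = 9/2b = 3802.817ms

1. 0.0ms @ 0 + 2535.211ms (3)
2. 2535.211ms @ 3 + 1267.606ms (3/2)
3. 3802.817ms @ 9/2 + 1267.606ms (3/2)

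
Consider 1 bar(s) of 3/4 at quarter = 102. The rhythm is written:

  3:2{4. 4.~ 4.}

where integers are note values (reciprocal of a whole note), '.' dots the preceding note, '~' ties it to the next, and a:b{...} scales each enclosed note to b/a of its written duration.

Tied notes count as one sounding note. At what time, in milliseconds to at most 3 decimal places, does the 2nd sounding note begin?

1. 0.0ms @ 0 + 588.235ms (1)
2. 588.235ms @ 1 + 1176.471ms (2)

note 2 onset = 1b = 588.235ms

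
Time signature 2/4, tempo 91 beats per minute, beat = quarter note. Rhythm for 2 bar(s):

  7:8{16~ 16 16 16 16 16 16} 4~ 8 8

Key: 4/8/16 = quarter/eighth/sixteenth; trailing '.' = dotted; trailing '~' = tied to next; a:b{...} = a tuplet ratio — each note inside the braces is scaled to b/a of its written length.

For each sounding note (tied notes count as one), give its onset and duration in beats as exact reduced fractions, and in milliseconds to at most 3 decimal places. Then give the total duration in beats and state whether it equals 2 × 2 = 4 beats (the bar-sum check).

1) 0.0ms=0b +376.766ms=4/7b
2) 376.766ms=4/7b +188.383ms=2/7b
3) 565.149ms=6/7b +188.383ms=2/7b
4) 753.532ms=8/7b +188.383ms=2/7b
5) 941.915ms=10/7b +188.383ms=2/7b
6) 1130.298ms=12/7b +188.383ms=2/7b
7) 1318.681ms=2b +989.011ms=3/2b
8) 2307.692ms=7/2b +329.67ms=1/2b
Σ=4b of 4 (91bpm 2/4) — PASS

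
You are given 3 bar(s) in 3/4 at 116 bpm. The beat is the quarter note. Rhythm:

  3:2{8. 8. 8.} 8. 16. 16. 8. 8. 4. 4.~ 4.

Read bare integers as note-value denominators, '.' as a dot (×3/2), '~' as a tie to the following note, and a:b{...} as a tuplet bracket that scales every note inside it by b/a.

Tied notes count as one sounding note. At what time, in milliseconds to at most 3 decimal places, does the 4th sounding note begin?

note 4 onset = 3/2b = 775.862ms

1. 0.0ms @ 0 + 258.621ms (1/2)
2. 258.621ms @ 1/2 + 258.621ms (1/2)
3. 517.241ms @ 1 + 258.621ms (1/2)
4. 775.862ms @ 3/2 + 387.931ms (3/4)
5. 1163.793ms @ 9/4 + 193.966ms (3/8)
6. 1357.759ms @ 21/8 + 193.966ms (3/8)
7. 1551.724ms @ 3 + 387.931ms (3/4)
8. 1939.655ms @ 15/4 + 387.931ms (3/4)
9. 2327.586ms @ 9/2 + 775.862ms (3/2)
10. 3103.448ms @ 6 + 1551.724ms (3)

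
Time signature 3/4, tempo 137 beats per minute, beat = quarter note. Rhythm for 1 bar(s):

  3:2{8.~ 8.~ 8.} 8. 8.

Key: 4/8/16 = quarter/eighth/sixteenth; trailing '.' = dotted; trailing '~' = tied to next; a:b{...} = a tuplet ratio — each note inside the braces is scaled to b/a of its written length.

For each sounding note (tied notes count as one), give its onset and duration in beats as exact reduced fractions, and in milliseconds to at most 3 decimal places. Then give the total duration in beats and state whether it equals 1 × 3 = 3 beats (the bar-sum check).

1) 0.0ms=0b +656.934ms=3/2b
2) 656.934ms=3/2b +328.467ms=3/4b
3) 985.401ms=9/4b +328.467ms=3/4b
Σ=3b of 3 (137bpm 3/4) — PASS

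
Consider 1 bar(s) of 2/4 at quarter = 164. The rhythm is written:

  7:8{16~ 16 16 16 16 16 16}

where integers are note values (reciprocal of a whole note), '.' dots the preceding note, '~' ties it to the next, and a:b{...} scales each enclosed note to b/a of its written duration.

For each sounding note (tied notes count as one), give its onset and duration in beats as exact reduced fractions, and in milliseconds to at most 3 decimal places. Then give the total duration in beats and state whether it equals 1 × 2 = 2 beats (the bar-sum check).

1) 0.0ms=0b +209.059ms=4/7b
2) 209.059ms=4/7b +104.53ms=2/7b
3) 313.589ms=6/7b +104.53ms=2/7b
4) 418.118ms=8/7b +104.53ms=2/7b
5) 522.648ms=10/7b +104.53ms=2/7b
6) 627.178ms=12/7b +104.53ms=2/7b
Σ=2b of 2 (164bpm 2/4) — PASS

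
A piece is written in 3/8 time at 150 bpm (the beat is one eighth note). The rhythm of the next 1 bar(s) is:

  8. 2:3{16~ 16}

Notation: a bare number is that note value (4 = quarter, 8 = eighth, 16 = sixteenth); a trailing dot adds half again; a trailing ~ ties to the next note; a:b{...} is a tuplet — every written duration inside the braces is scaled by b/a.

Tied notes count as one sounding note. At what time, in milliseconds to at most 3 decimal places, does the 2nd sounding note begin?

1. 0.0ms @ 0 + 600.0ms (3/2)
2. 600.0ms @ 3/2 + 600.0ms (3/2)

note 2 onset = 3/2b = 600.0ms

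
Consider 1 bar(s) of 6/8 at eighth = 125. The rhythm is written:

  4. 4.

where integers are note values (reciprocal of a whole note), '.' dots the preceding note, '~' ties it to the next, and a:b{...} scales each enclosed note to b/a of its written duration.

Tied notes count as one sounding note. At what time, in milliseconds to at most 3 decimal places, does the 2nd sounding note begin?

note 2 onset = 3b = 1440.0ms

1. 0.0ms @ 0 + 1440.0ms (3)
2. 1440.0ms @ 3 + 1440.0ms (3)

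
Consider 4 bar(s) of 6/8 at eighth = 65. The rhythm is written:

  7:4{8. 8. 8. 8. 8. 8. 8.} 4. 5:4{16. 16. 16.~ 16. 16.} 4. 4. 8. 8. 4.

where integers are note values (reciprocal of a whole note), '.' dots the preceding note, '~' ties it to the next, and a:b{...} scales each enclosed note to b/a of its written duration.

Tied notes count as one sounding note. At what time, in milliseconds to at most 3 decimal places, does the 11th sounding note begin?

note 11 onset = 51/5b = 9415.385ms

1. 0.0ms @ 0 + 791.209ms (6/7)
2. 791.209ms @ 6/7 + 791.209ms (6/7)
3. 1582.418ms @ 12/7 + 791.209ms (6/7)
4. 2373.626ms @ 18/7 + 791.209ms (6/7)
5. 3164.835ms @ 24/7 + 791.209ms (6/7)
6. 3956.044ms @ 30/7 + 791.209ms (6/7)
7. 4747.253ms @ 36/7 + 791.209ms (6/7)
8. 5538.462ms @ 6 + 2769.231ms (3)
9. 8307.692ms @ 9 + 553.846ms (3/5)
10. 8861.538ms @ 48/5 + 553.846ms (3/5)
11. 9415.385ms @ 51/5 + 1107.692ms (6/5)
12. 10523.077ms @ 57/5 + 553.846ms (3/5)
13. 11076.923ms @ 12 + 2769.231ms (3)
14. 13846.154ms @ 15 + 2769.231ms (3)
15. 16615.385ms @ 18 + 1384.615ms (3/2)
16. 18000.0ms @ 39/2 + 1384.615ms (3/2)
17. 19384.615ms @ 21 + 2769.231ms (3)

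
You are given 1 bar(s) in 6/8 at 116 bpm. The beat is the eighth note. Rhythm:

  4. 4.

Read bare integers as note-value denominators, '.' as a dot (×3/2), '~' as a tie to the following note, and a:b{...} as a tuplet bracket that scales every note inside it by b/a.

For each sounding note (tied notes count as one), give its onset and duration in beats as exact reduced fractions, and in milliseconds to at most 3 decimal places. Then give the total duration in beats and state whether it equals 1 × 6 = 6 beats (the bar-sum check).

1) 0.0ms=0b +1551.724ms=3b
2) 1551.724ms=3b +1551.724ms=3b
Σ=6b of 6 (116bpm 6/8) — PASS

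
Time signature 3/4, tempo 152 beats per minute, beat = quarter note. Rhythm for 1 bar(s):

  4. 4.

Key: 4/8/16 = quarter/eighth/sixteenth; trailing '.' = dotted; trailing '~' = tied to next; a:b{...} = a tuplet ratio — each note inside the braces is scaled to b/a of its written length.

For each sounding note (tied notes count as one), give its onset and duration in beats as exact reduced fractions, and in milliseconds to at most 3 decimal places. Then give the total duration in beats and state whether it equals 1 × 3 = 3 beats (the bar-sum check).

1) 0.0ms=0b +592.105ms=3/2b
2) 592.105ms=3/2b +592.105ms=3/2b
Σ=3b of 3 (152bpm 3/4) — PASS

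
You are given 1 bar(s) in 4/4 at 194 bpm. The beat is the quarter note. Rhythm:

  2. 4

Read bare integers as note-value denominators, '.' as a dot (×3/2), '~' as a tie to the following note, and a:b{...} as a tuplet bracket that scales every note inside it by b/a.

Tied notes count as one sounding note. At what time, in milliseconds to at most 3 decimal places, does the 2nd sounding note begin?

1. 0.0ms @ 0 + 927.835ms (3)
2. 927.835ms @ 3 + 309.278ms (1)

note 2 onset = 3b = 927.835ms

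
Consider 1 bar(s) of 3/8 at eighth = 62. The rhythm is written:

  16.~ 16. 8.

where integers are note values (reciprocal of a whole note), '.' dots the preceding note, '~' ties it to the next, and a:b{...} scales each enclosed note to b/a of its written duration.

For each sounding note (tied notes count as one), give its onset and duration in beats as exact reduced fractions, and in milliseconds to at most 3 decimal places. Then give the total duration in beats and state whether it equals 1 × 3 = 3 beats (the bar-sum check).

1) 0.0ms=0b +1451.613ms=3/2b
2) 1451.613ms=3/2b +1451.613ms=3/2b
Σ=3b of 3 (62bpm 3/8) — PASS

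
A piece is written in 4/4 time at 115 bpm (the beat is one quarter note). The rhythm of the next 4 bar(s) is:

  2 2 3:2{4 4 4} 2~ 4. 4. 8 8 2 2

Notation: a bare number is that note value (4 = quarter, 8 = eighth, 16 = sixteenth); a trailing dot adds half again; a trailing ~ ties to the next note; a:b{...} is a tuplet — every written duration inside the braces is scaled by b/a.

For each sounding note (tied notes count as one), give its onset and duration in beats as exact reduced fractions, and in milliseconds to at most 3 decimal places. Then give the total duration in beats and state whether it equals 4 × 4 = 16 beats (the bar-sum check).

1) 0.0ms=0b +1043.478ms=2b
2) 1043.478ms=2b +1043.478ms=2b
3) 2086.957ms=4b +347.826ms=2/3b
4) 2434.783ms=14/3b +347.826ms=2/3b
5) 2782.609ms=16/3b +347.826ms=2/3b
6) 3130.435ms=6b +1826.087ms=7/2b
7) 4956.522ms=19/2b +782.609ms=3/2b
8) 5739.13ms=11b +260.87ms=1/2b
9) 6000.0ms=23/2b +260.87ms=1/2b
10) 6260.87ms=12b +1043.478ms=2b
11) 7304.348ms=14b +1043.478ms=2b
Σ=16b of 16 (115bpm 4/4) — PASS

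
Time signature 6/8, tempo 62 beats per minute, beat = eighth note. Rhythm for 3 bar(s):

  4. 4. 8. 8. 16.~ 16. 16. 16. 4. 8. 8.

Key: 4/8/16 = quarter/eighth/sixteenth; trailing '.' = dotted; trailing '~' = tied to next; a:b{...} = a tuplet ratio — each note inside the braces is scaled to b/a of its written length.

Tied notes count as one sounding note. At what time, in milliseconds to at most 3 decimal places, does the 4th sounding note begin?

note 4 onset = 15/2b = 7258.065ms

1. 0.0ms @ 0 + 2903.226ms (3)
2. 2903.226ms @ 3 + 2903.226ms (3)
3. 5806.452ms @ 6 + 1451.613ms (3/2)
4. 7258.065ms @ 15/2 + 1451.613ms (3/2)
5. 8709.677ms @ 9 + 1451.613ms (3/2)
6. 10161.29ms @ 21/2 + 725.806ms (3/4)
7. 10887.097ms @ 45/4 + 725.806ms (3/4)
8. 11612.903ms @ 12 + 2903.226ms (3)
9. 14516.129ms @ 15 + 1451.613ms (3/2)
10. 15967.742ms @ 33/2 + 1451.613ms (3/2)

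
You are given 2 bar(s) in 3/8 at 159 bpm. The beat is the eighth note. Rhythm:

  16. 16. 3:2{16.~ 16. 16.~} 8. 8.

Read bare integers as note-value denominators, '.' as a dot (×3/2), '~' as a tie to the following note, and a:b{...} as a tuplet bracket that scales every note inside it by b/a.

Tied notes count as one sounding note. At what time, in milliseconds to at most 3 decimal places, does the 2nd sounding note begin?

1. 0.0ms @ 0 + 283.019ms (3/4)
2. 283.019ms @ 3/4 + 283.019ms (3/4)
3. 566.038ms @ 3/2 + 377.358ms (1)
4. 943.396ms @ 5/2 + 754.717ms (2)
5. 1698.113ms @ 9/2 + 566.038ms (3/2)

note 2 onset = 3/4b = 283.019ms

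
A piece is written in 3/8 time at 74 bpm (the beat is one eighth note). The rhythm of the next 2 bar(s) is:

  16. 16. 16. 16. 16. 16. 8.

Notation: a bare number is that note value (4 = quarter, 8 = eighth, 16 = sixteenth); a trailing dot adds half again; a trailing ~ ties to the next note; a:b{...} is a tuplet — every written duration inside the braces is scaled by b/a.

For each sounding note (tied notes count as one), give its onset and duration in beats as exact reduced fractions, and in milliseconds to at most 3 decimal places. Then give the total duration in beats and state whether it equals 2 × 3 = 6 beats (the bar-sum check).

1) 0.0ms=0b +608.108ms=3/4b
2) 608.108ms=3/4b +608.108ms=3/4b
3) 1216.216ms=3/2b +608.108ms=3/4b
4) 1824.324ms=9/4b +608.108ms=3/4b
5) 2432.432ms=3b +608.108ms=3/4b
6) 3040.541ms=15/4b +608.108ms=3/4b
7) 3648.649ms=9/2b +1216.216ms=3/2b
Σ=6b of 6 (74bpm 3/8) — PASS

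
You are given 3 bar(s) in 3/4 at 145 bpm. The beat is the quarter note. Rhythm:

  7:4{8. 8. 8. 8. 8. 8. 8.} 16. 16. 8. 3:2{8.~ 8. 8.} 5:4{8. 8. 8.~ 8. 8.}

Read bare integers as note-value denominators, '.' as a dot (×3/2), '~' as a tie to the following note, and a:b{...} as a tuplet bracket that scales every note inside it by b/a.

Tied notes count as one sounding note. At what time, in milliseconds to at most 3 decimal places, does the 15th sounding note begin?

1. 0.0ms @ 0 + 177.34ms (3/7)
2. 177.34ms @ 3/7 + 177.34ms (3/7)
3. 354.68ms @ 6/7 + 177.34ms (3/7)
4. 532.02ms @ 9/7 + 177.34ms (3/7)
5. 709.36ms @ 12/7 + 177.34ms (3/7)
6. 886.7ms @ 15/7 + 177.34ms (3/7)
7. 1064.039ms @ 18/7 + 177.34ms (3/7)
8. 1241.379ms @ 3 + 155.172ms (3/8)
9. 1396.552ms @ 27/8 + 155.172ms (3/8)
10. 1551.724ms @ 15/4 + 310.345ms (3/4)
11. 1862.069ms @ 9/2 + 413.793ms (1)
12. 2275.862ms @ 11/2 + 206.897ms (1/2)
13. 2482.759ms @ 6 + 248.276ms (3/5)
14. 2731.034ms @ 33/5 + 248.276ms (3/5)
15. 2979.31ms @ 36/5 + 496.552ms (6/5)
16. 3475.862ms @ 42/5 + 248.276ms (3/5)

note 15 onset = 36/5b = 2979.31ms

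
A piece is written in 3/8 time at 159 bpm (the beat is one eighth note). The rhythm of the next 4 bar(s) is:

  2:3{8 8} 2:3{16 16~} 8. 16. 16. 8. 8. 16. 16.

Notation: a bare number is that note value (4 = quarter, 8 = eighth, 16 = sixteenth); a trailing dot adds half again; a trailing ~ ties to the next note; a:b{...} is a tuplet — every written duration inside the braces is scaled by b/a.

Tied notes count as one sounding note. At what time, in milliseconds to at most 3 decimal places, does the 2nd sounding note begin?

note 2 onset = 3/2b = 566.038ms

1. 0.0ms @ 0 + 566.038ms (3/2)
2. 566.038ms @ 3/2 + 566.038ms (3/2)
3. 1132.075ms @ 3 + 283.019ms (3/4)
4. 1415.094ms @ 15/4 + 849.057ms (9/4)
5. 2264.151ms @ 6 + 283.019ms (3/4)
6. 2547.17ms @ 27/4 + 283.019ms (3/4)
7. 2830.189ms @ 15/2 + 566.038ms (3/2)
8. 3396.226ms @ 9 + 566.038ms (3/2)
9. 3962.264ms @ 21/2 + 283.019ms (3/4)
10. 4245.283ms @ 45/4 + 283.019ms (3/4)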